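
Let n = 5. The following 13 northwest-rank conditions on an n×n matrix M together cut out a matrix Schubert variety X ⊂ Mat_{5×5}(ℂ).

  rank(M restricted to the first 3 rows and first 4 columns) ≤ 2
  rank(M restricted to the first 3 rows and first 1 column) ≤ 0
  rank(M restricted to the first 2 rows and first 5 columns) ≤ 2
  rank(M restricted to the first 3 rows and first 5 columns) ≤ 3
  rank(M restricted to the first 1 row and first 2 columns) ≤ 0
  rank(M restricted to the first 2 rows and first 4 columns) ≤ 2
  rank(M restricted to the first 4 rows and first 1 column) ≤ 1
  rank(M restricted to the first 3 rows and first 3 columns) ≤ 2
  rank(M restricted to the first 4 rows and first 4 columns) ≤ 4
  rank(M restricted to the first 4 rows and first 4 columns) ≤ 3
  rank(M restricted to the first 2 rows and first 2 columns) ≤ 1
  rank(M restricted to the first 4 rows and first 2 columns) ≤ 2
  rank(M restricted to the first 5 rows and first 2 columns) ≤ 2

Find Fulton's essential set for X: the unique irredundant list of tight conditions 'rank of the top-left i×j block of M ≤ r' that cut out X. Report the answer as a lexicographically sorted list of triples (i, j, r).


The tightest implied rank at each (i,j), from the 13 conditions:

  i=1: 0 0 1 1 1
  i=2: 0 1 2 2 2
  i=3: 0 1 2 2 3
  i=4: 1 2 3 3 4
  i=5: 1 2 3 4 5

so w = (3, 2, 5, 1, 4).

Rothe diagram D(w) (5 cells), 3 SE-corners (essential conditions):

[(1, 2, 0), (3, 1, 0), (3, 4, 2)]


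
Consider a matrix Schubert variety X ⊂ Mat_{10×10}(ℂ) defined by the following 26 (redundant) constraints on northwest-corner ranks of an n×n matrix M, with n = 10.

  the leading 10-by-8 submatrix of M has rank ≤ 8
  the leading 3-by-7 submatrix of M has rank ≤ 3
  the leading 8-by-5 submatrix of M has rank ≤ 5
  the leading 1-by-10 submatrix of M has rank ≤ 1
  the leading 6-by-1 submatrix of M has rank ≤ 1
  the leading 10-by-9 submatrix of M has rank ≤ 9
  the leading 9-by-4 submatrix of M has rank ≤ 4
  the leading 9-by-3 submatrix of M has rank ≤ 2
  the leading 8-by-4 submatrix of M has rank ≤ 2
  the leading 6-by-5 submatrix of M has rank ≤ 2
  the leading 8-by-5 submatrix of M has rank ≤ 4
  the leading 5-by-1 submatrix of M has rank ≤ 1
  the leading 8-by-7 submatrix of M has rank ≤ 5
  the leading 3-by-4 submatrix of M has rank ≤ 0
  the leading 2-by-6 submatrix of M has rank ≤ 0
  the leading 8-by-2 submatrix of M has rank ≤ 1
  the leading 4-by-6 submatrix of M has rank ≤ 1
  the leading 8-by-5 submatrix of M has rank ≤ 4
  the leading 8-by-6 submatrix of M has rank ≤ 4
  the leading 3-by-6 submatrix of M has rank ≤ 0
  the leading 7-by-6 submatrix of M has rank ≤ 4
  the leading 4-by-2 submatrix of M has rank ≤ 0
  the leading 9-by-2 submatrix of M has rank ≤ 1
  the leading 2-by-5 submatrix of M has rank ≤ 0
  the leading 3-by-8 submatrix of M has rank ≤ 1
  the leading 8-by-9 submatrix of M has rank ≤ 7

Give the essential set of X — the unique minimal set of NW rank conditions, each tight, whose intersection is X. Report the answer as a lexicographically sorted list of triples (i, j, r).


The tightest implied rank at each (i,j), from the 26 conditions:

  0  0  0  0  0  0  1  1  1  1
  0  0  0  0  0  0  1  1  2  2
  0  0  0  0  0  0  1  1  2  3
  0  0  1  1  1  1  2  2  3  4
  1  1  2  2  2  2  3  3  4  5
  1  1  2  2  2  3  4  4  5  6
  1  1  2  2  3  4  5  5  6  7
  1  1  2  2  3  4  5  6  7  8
  1  1  2  3  4  5  6  7  8  9
  1  2  3  4  5  6  7  8  9  10

reading off 1-entries of Δ²R: w = (7, 9, 10, 3, 1, 6, 5, 8, 4, 2).

6 SE-corners of the 30-cell Rothe diagram give Ess(w):

[(3, 6, 0), (3, 8, 1), (4, 2, 0), (6, 5, 2), (8, 4, 2), (9, 2, 1)]


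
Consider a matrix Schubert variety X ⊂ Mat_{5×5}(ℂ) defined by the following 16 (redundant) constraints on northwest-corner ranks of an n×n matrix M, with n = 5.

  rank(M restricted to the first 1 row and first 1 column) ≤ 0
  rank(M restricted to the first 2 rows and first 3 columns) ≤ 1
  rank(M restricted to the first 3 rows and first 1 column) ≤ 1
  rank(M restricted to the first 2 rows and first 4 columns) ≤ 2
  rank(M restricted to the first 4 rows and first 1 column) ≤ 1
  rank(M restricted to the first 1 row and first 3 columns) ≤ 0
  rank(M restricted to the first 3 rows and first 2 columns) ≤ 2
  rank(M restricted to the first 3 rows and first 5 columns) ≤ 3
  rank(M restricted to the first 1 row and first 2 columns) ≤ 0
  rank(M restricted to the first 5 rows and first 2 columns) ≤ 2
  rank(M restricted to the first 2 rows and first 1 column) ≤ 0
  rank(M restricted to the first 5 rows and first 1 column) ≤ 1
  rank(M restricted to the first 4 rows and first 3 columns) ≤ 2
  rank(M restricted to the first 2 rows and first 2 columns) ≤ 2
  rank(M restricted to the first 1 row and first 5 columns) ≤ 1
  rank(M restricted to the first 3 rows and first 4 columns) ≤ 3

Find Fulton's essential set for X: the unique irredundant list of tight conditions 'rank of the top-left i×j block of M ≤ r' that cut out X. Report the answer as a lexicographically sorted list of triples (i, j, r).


Propagating the 16 rank bounds to every northwest block:

  R[1]: 0 0 0 1 1
  R[2]: 0 1 1 2 2
  R[3]: 1 2 2 3 3
  R[4]: 1 2 2 3 4
  R[5]: 1 2 3 4 5

reading off 1-entries of Δ²R: w = (4, 2, 1, 5, 3).

ℓ(w)=5; the 3 essential cells (i,j,r):

[(1, 3, 0), (2, 1, 0), (4, 3, 2)]


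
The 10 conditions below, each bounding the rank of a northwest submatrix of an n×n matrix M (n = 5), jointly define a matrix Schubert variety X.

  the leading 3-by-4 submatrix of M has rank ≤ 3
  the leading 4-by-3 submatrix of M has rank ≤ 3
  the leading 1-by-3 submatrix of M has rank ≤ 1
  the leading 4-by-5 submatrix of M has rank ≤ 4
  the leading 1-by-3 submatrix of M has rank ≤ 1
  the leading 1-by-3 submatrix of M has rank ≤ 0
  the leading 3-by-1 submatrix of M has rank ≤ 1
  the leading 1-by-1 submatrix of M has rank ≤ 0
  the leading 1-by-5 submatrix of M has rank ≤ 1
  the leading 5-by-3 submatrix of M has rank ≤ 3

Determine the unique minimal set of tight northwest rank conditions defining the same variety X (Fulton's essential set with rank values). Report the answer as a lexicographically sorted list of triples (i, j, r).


Propagating the 10 rank bounds to every northwest block:

  row 1: 0 0 0 1 1
  row 2: 1 1 1 2 2
  row 3: 1 2 2 3 3
  row 4: 1 2 3 4 4
  row 5: 1 2 3 4 5

so w = (4, 1, 2, 3, 5).

D(w) has 3 cells with 1 SE-corner; essential set:

[(1, 3, 0)]


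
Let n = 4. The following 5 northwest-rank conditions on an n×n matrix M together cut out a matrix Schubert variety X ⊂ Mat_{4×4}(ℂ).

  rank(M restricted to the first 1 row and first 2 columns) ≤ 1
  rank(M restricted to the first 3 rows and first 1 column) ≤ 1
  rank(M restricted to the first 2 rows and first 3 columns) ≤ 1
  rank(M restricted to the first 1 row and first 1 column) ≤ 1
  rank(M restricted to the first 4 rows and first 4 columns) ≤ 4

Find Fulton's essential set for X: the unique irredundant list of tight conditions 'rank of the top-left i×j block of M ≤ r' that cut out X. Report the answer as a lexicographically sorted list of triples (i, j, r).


Computing R[i][j] = min implied NW-rank bound (n=4, 5 conditions):

  i=1: 1 | 1 | 1 | 1
  i=2: 1 | 1 | 1 | 2
  i=3: 1 | 2 | 2 | 3
  i=4: 1 | 2 | 3 | 4

reading off 1-entries of Δ²R: w = (1, 4, 2, 3).

Rothe diagram D(w) (2 cells), 1 SE-corner (essential condition):

[(2, 3, 1)]


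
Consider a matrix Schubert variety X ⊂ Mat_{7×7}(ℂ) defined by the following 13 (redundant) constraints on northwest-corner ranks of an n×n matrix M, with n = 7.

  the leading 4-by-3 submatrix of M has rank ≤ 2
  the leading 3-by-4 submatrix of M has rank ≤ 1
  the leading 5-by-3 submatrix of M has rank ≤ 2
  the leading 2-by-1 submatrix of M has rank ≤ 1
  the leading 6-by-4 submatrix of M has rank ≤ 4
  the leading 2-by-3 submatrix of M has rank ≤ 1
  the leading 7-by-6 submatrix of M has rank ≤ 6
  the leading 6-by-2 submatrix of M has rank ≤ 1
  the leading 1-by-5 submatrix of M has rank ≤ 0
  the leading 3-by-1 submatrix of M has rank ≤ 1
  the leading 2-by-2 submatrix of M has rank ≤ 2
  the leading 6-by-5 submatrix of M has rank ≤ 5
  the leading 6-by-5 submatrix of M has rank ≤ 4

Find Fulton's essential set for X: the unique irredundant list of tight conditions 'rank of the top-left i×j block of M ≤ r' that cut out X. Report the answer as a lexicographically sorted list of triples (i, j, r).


Computing R[i][j] = min implied NW-rank bound (n=7, 13 conditions):

  i=1: 0 0 0 0 0 1 1
  i=2: 1 1 1 1 1 2 2
  i=3: 1 1 1 1 2 3 3
  i=4: 1 1 2 2 3 4 4
  i=5: 1 1 2 3 4 5 5
  i=6: 1 1 2 3 4 5 6
  i=7: 1 2 3 4 5 6 7

second differences of R give the permutation w = (6, 1, 5, 3, 4, 7, 2).

3 SE-corners of the 11-cell Rothe diagram give Ess(w):

[(1, 5, 0), (3, 4, 1), (6, 2, 1)]


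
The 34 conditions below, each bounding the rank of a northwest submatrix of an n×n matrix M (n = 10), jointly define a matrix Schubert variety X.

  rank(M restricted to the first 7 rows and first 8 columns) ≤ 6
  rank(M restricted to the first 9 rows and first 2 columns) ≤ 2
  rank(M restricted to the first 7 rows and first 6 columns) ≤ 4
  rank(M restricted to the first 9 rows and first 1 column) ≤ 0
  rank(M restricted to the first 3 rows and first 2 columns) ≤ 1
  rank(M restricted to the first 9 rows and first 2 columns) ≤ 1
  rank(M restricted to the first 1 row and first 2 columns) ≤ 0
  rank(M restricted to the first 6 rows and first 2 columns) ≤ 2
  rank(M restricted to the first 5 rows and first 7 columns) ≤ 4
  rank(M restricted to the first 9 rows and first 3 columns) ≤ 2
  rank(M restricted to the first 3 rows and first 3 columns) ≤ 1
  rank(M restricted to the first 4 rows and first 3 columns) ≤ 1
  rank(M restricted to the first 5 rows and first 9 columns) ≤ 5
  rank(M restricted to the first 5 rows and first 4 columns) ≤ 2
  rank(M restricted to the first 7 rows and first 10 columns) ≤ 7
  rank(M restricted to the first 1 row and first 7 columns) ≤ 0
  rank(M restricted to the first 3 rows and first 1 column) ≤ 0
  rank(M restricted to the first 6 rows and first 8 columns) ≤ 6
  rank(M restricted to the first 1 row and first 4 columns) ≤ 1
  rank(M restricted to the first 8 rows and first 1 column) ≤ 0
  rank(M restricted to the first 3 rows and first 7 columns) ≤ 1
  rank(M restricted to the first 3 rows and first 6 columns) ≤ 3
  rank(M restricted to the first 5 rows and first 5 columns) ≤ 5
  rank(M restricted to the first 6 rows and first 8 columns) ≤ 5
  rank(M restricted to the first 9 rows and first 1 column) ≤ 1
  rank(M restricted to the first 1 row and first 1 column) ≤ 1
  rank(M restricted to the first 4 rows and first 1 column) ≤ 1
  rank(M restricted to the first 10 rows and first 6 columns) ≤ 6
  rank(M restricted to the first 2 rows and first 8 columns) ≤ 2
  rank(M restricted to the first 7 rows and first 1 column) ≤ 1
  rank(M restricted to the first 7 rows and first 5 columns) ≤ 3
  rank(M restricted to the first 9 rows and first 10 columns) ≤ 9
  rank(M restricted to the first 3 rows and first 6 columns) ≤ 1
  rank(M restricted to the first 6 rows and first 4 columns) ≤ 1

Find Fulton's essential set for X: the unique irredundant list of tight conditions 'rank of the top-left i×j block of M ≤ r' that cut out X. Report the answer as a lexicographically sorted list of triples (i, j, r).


Reconstructing r_w from the 34 given conditions:

  row 1: 0  0  0  0  0  0  0  1  1  1
  row 2: 0  1  1  1  1  1  1  2  2  2
  row 3: 0  1  1  1  1  1  1  2  3  3
  row 4: 0  1  1  1  2  2  2  3  4  4
  row 5: 0  1  1  1  2  3  3  4  5  5
  row 6: 0  1  1  1  2  3  4  5  6  6
  row 7: 0  1  2  2  3  4  5  6  7  7
  row 8: 0  1  2  3  4  5  6  7  8  8
  row 9: 0  1  2  3  4  5  6  7  8  9
  row 10: 1  2  3  4  5  6  7  8  9  10

reading off 1-entries of Δ²R: w = (8, 2, 9, 5, 6, 7, 3, 4, 10, 1).

4 SE-corners of the 26-cell Rothe diagram give Ess(w):

[(1, 7, 0), (3, 7, 1), (6, 4, 1), (9, 1, 0)]


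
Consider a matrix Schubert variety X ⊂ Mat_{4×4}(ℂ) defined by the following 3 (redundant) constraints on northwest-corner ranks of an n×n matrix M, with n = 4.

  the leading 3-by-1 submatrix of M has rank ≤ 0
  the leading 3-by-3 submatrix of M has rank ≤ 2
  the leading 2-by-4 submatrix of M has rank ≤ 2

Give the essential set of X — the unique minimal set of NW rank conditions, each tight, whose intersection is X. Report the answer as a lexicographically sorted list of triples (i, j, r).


Rank table r_w(4×4) implied by the 3 constraints:

  0 1 1 1
  0 1 2 2
  0 1 2 3
  1 2 3 4

so w = (2, 3, 4, 1).

1 SE-corner of the 3-cell Rothe diagram gives Ess(w):

[(3, 1, 0)]


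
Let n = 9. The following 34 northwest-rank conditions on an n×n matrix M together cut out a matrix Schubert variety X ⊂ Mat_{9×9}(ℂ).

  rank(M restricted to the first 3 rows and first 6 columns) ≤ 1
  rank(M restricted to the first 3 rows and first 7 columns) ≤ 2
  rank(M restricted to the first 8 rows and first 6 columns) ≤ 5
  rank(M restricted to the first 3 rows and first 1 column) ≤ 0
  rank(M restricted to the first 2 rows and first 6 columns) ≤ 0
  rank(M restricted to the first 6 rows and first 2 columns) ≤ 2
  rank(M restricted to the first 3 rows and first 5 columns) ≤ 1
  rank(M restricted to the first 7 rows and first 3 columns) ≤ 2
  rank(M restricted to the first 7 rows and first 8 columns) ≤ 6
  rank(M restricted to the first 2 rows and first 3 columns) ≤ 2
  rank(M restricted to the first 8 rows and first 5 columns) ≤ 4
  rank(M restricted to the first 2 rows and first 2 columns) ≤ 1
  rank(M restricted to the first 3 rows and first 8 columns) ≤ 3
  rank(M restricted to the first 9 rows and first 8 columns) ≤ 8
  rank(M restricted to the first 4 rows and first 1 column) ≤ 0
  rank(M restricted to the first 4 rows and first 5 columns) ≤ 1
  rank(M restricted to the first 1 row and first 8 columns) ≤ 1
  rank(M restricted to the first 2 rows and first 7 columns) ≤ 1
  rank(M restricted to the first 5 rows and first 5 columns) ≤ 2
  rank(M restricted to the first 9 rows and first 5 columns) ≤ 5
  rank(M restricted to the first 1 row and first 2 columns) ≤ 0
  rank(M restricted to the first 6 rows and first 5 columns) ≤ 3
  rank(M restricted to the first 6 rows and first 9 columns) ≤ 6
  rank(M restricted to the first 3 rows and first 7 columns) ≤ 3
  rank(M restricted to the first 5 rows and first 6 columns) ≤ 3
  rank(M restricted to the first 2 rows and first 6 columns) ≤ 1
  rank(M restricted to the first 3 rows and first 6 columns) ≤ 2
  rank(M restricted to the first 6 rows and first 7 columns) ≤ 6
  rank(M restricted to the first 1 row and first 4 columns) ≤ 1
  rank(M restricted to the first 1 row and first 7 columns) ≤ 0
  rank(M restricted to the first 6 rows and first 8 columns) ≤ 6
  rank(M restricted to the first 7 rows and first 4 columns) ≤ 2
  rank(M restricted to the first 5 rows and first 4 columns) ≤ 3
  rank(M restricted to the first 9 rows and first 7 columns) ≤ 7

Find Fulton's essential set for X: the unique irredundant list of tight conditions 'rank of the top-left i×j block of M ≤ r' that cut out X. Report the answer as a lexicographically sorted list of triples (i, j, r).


Recovering R(i,j) via the rank-extension bound from the 34 conditions:

  i=1: 0  0  0  0  0  0  0  1  1
  i=2: 0  0  0  0  0  0  1  2  2
  i=3: 0  1  1  1  1  1  2  3  3
  i=4: 0  1  1  1  1  2  3  4  4
  i=5: 1  2  2  2  2  3  4  5  5
  i=6: 1  2  2  2  3  4  5  6  6
  i=7: 1  2  2  2  3  4  5  6  7
  i=8: 1  2  3  3  4  5  6  7  8
  i=9: 1  2  3  4  5  6  7  8  9

second differences of R give the permutation w = (8, 7, 2, 6, 1, 5, 9, 3, 4).

|D(w)|=22, |Ess(w)|=5:

[(1, 7, 0), (2, 6, 0), (4, 1, 0), (4, 5, 1), (7, 4, 2)]


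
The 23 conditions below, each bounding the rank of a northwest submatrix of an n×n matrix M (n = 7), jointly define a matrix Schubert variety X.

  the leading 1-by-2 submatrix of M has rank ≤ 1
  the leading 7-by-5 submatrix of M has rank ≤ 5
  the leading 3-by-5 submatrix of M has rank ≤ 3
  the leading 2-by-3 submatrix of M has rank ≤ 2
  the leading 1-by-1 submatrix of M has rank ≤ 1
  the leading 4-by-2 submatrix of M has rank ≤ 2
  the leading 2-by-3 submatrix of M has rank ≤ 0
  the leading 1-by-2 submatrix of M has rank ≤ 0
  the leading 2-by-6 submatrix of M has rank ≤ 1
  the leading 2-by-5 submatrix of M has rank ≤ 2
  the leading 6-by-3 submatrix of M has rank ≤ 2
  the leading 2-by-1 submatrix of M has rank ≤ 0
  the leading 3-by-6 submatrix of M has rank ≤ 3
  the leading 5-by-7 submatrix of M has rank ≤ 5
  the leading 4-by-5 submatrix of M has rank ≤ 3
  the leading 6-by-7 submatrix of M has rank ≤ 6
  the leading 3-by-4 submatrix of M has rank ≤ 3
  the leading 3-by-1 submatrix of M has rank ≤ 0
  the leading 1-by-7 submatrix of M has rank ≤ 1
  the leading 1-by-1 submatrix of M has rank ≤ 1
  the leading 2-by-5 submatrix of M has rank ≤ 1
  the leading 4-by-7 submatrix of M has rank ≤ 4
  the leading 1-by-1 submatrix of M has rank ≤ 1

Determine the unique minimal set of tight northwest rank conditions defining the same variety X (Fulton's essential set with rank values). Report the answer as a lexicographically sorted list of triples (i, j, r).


The tightest implied rank at each (i,j), from the 23 conditions:

  0 0 0 1 1 1 1
  0 0 0 1 1 1 2
  0 1 1 2 2 2 3
  1 2 2 3 3 3 4
  1 2 2 3 4 4 5
  1 2 2 3 4 5 6
  1 2 3 4 5 6 7

hence w(1..7) = (4, 7, 2, 1, 5, 6, 3).

Rothe diagram D(w) (11 cells), 4 SE-corners (essential conditions):

[(2, 3, 0), (2, 6, 1), (3, 1, 0), (6, 3, 2)]


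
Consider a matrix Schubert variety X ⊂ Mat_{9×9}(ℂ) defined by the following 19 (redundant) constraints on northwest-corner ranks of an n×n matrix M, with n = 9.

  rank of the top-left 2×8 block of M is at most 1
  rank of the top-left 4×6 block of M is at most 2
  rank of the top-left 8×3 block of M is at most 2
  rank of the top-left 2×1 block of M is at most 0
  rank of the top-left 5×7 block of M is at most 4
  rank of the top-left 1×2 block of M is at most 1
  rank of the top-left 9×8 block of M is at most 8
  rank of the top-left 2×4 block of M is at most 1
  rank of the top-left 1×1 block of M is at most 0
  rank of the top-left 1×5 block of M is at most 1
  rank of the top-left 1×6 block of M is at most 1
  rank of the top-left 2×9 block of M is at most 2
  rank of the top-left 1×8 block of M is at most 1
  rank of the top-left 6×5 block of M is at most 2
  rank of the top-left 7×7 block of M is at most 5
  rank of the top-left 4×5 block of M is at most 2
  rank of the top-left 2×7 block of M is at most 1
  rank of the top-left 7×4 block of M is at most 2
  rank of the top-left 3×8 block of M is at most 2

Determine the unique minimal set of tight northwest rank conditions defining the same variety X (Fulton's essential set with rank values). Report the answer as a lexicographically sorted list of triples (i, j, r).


Recovering R(i,j) via the rank-extension bound from the 19 conditions:

  row 1: 0  1  1  1  1  1  1  1  1
  row 2: 0  1  1  1  1  1  1  1  2
  row 3: 1  2  2  2  2  2  2  2  3
  row 4: 1  2  2  2  2  2  3  3  4
  row 5: 1  2  2  2  2  3  4  4  5
  row 6: 1  2  2  2  2  3  4  5  6
  row 7: 1  2  2  2  3  4  5  6  7
  row 8: 1  2  2  3  4  5  6  7  8
  row 9: 1  2  3  4  5  6  7  8  9

the unique w with this rank table is (2, 9, 1, 7, 6, 8, 5, 4, 3).

6 SE-corners of the 21-cell Rothe diagram give Ess(w):

[(2, 1, 0), (2, 8, 1), (4, 6, 2), (6, 5, 2), (7, 4, 2), (8, 3, 2)]


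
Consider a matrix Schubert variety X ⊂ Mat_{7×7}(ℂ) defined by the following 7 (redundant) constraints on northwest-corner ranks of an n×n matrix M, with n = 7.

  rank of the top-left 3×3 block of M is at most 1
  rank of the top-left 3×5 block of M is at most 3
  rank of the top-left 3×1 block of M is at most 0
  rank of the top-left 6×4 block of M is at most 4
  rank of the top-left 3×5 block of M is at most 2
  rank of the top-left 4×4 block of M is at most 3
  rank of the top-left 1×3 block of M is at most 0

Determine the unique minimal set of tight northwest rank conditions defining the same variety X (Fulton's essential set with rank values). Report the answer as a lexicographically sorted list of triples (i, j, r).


Computing R[i][j] = min implied NW-rank bound (n=7, 7 conditions):

  row 1: 0 0 0 1 1 1 1
  row 2: 0 1 1 2 2 2 2
  row 3: 0 1 1 2 2 3 3
  row 4: 1 2 2 3 3 4 4
  row 5: 1 2 3 4 4 5 5
  row 6: 1 2 3 4 5 6 6
  row 7: 1 2 3 4 5 6 7

so w = (4, 2, 6, 1, 3, 5, 7).

D(w) has 7 cells with 4 SE-corners; essential set:

[(1, 3, 0), (3, 1, 0), (3, 3, 1), (3, 5, 2)]


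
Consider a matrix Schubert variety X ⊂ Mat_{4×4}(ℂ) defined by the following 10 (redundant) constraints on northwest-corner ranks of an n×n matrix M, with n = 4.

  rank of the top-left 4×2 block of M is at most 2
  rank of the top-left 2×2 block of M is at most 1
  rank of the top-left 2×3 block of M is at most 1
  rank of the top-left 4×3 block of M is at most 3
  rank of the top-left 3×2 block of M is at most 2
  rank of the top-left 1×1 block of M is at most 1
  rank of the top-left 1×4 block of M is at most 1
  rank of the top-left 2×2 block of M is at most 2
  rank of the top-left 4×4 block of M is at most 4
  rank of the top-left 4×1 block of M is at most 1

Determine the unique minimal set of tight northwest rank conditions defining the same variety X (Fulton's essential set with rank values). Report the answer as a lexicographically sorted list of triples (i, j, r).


The tightest implied rank at each (i,j), from the 10 conditions:

  i=1: 1  1  1  1
  i=2: 1  1  1  2
  i=3: 1  2  2  3
  i=4: 1  2  3  4

giving w = (1, 4, 2, 3) via Δ²R.

D(w) has 2 cells with 1 SE-corner; essential set:

[(2, 3, 1)]


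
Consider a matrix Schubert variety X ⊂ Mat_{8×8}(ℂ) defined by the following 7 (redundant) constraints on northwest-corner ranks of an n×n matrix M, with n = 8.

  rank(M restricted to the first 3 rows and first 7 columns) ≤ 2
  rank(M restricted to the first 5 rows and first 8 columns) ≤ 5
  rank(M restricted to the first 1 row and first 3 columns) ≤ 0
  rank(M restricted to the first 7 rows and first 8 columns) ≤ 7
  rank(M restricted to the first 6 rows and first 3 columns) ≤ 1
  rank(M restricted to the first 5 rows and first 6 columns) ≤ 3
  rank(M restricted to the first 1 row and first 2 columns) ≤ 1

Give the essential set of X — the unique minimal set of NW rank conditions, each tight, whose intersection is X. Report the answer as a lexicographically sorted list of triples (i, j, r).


The tightest implied rank at each (i,j), from the 7 conditions:

  0 | 0 | 0 | 1 | 1 | 1 | 1 | 1
  1 | 1 | 1 | 2 | 2 | 2 | 2 | 2
  1 | 1 | 1 | 2 | 2 | 2 | 2 | 3
  1 | 1 | 1 | 2 | 3 | 3 | 3 | 4
  1 | 1 | 1 | 2 | 3 | 3 | 4 | 5
  1 | 1 | 1 | 2 | 3 | 4 | 5 | 6
  1 | 2 | 2 | 3 | 4 | 5 | 6 | 7
  1 | 2 | 3 | 4 | 5 | 6 | 7 | 8

hence w(1..8) = (4, 1, 8, 5, 7, 6, 2, 3).

Rothe diagram D(w) (15 cells), 4 SE-corners (essential conditions):

[(1, 3, 0), (3, 7, 2), (5, 6, 3), (6, 3, 1)]


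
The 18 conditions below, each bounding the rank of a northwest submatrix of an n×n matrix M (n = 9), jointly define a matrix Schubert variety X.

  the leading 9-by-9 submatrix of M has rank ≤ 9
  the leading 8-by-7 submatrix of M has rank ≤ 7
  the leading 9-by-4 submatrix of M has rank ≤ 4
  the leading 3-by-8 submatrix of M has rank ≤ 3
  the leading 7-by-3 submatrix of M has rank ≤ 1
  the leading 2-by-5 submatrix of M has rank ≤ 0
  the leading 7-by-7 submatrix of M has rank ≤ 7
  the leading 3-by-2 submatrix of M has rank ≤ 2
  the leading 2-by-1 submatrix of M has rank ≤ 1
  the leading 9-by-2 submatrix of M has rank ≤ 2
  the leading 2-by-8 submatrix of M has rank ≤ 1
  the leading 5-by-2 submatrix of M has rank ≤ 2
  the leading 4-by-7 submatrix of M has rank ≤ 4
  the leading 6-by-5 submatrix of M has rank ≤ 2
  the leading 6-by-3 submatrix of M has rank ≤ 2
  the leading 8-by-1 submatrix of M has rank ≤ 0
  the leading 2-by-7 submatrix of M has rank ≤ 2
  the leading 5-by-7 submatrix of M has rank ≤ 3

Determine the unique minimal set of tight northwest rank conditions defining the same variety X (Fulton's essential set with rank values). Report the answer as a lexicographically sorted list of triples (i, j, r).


Computing R[i][j] = min implied NW-rank bound (n=9, 18 conditions):

  i=1: 0, 0, 0, 0, 0, 1, 1, 1, 1
  i=2: 0, 0, 0, 0, 0, 1, 1, 1, 2
  i=3: 0, 1, 1, 1, 1, 2, 2, 2, 3
  i=4: 0, 1, 1, 2, 2, 3, 3, 3, 4
  i=5: 0, 1, 1, 2, 2, 3, 3, 4, 5
  i=6: 0, 1, 1, 2, 2, 3, 4, 5, 6
  i=7: 0, 1, 1, 2, 3, 4, 5, 6, 7
  i=8: 0, 1, 2, 3, 4, 5, 6, 7, 8
  i=9: 1, 2, 3, 4, 5, 6, 7, 8, 9

reading off 1-entries of Δ²R: w = (6, 9, 2, 4, 8, 7, 5, 3, 1).

D(w) has 25 cells with 6 SE-corners; essential set:

[(2, 5, 0), (2, 8, 1), (5, 7, 3), (6, 5, 2), (7, 3, 1), (8, 1, 0)]


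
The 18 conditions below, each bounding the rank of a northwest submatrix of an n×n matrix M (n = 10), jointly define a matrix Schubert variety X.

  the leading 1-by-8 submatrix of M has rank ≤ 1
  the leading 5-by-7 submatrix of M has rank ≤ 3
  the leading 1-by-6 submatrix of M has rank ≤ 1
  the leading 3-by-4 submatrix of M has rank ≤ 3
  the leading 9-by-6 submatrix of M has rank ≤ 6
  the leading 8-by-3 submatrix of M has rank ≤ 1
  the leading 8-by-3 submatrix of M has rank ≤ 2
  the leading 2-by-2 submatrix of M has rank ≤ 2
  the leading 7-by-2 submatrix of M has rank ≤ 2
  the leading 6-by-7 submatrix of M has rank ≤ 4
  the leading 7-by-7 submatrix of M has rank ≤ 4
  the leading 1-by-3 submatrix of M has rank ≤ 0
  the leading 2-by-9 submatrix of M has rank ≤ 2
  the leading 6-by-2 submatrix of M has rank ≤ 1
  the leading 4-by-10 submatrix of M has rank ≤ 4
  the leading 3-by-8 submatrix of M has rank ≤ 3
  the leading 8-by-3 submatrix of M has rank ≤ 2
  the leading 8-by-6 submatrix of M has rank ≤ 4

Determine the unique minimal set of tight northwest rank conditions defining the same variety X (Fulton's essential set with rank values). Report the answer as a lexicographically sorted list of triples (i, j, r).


Reconstructing r_w from the 18 given conditions:

  R[1]: 0 0 0 1 1 1 1 1 1 1
  R[2]: 1 1 1 2 2 2 2 2 2 2
  R[3]: 1 1 1 2 3 3 3 3 3 3
  R[4]: 1 1 1 2 3 3 3 4 4 4
  R[5]: 1 1 1 2 3 3 3 4 5 5
  R[6]: 1 1 1 2 3 4 4 5 6 6
  R[7]: 1 1 1 2 3 4 4 5 6 7
  R[8]: 1 1 1 2 3 4 5 6 7 8
  R[9]: 1 2 2 3 4 5 6 7 8 9
  R[10]: 1 2 3 4 5 6 7 8 9 10

reading off 1-entries of Δ²R: w = (4, 1, 5, 8, 9, 6, 10, 7, 2, 3).

Fulton essential set (4 of the 20 Rothe cells):

[(1, 3, 0), (5, 7, 3), (7, 7, 4), (8, 3, 1)]


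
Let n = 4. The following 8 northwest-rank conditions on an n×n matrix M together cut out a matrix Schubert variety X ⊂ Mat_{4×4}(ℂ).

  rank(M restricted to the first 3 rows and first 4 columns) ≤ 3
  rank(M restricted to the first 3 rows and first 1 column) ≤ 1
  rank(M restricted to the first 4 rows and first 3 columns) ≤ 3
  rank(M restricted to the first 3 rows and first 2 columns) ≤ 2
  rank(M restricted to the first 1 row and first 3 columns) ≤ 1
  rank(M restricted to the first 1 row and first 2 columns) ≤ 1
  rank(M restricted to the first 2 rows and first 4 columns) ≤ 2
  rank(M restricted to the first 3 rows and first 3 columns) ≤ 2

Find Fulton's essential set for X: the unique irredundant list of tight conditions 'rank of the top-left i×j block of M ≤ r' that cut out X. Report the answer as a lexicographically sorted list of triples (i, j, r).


Computing R[i][j] = min implied NW-rank bound (n=4, 8 conditions):

  row 1: 1, 1, 1, 1
  row 2: 1, 2, 2, 2
  row 3: 1, 2, 2, 3
  row 4: 1, 2, 3, 4

hence w(1..4) = (1, 2, 4, 3).

D(w) has 1 cell with 1 SE-corner; essential set:

[(3, 3, 2)]


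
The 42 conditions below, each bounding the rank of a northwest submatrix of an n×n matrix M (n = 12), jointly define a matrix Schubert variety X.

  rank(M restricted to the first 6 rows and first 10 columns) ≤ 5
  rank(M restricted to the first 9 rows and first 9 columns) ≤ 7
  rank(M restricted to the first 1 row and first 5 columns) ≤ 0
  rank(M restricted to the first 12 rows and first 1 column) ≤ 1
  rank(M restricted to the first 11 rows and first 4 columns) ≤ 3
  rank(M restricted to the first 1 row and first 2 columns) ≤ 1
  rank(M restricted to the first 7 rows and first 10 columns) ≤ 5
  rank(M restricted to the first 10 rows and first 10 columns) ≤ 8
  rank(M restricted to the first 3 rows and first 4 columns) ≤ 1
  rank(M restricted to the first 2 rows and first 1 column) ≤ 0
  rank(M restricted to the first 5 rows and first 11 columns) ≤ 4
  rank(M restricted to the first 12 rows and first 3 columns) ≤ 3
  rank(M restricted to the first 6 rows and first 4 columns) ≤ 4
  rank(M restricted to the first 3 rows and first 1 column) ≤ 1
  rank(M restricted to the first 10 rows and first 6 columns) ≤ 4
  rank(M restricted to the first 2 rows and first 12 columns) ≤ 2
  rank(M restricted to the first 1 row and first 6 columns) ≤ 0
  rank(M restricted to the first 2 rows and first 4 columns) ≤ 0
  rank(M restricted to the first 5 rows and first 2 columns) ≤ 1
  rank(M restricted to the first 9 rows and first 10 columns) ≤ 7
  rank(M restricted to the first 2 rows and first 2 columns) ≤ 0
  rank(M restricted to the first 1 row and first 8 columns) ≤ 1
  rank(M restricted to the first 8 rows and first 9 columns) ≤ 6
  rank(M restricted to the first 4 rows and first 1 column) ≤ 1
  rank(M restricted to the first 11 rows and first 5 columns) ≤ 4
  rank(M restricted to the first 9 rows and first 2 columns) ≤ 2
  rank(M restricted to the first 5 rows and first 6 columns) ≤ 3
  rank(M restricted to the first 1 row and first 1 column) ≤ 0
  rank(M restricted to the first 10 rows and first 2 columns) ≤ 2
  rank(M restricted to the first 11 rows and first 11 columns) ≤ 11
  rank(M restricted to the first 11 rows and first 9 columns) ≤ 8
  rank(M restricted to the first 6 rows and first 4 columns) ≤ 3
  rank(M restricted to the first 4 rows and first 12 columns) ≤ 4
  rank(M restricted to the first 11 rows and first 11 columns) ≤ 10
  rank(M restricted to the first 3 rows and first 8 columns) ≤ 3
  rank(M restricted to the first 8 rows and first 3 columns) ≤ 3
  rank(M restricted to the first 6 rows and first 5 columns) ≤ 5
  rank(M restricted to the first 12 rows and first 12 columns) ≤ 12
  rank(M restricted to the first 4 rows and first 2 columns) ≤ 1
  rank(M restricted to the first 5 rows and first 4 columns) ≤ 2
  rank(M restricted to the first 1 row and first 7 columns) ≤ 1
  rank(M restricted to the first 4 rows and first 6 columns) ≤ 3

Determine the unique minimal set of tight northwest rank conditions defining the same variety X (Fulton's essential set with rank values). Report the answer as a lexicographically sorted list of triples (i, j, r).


Propagating the 42 rank bounds to every northwest block:

  R[1]: 0 0 0 0 0 0 1 1 1 1 1 1
  R[2]: 0 0 0 0 1 1 2 2 2 2 2 2
  R[3]: 1 1 1 1 2 2 3 3 3 3 3 3
  R[4]: 1 1 2 2 3 3 4 4 4 4 4 4
  R[5]: 1 1 2 2 3 3 4 4 4 4 4 5
  R[6]: 1 2 3 3 4 4 5 5 5 5 5 6
  R[7]: 1 2 3 3 4 4 5 5 5 5 6 7
  R[8]: 1 2 3 3 4 4 5 6 6 6 7 8
  R[9]: 1 2 3 3 4 4 5 6 7 7 8 9
  R[10]: 1 2 3 3 4 4 5 6 7 8 9 10
  R[11]: 1 2 3 3 4 5 6 7 8 9 10 11
  R[12]: 1 2 3 4 5 6 7 8 9 10 11 12

second differences of R give the permutation w = (7, 5, 1, 3, 12, 2, 11, 8, 9, 10, 6, 4).

Rothe diagram D(w) (30 cells), 9 SE-corners (essential conditions):

[(1, 6, 0), (2, 4, 0), (5, 2, 1), (5, 4, 2), (5, 6, 3), (5, 11, 4), (7, 10, 5), (10, 6, 4), (11, 4, 3)]


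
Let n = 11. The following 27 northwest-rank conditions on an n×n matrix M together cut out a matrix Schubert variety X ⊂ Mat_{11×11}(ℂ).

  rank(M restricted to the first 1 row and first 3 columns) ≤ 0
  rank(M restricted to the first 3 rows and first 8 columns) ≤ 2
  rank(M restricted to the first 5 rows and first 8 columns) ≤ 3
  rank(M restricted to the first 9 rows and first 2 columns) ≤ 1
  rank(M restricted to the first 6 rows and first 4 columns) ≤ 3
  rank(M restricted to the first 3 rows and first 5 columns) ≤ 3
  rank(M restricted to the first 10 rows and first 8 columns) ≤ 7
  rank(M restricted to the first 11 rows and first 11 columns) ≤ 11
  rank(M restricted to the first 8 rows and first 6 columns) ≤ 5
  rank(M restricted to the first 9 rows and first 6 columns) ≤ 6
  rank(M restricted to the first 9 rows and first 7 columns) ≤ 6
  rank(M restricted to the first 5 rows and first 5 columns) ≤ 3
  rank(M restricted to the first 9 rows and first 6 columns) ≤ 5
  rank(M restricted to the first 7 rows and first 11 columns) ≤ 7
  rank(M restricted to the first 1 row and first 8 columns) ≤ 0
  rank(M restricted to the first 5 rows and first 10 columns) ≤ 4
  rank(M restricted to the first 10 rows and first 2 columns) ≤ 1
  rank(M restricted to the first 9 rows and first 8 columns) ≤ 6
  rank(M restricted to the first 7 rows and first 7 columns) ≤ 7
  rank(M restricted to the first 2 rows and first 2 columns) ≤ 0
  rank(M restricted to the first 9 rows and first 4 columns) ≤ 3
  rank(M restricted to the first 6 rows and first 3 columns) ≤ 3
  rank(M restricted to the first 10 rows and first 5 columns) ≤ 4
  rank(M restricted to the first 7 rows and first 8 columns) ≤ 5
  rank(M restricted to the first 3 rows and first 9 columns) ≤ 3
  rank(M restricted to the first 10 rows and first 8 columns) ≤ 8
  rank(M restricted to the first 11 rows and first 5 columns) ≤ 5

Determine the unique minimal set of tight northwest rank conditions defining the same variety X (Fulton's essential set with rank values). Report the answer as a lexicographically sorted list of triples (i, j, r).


Rank table r_w(11×11) implied by the 27 constraints:

  R[1]: 0, 0, 0, 0, 0, 0, 0, 0, 1, 1, 1
  R[2]: 0, 0, 1, 1, 1, 1, 1, 1, 2, 2, 2
  R[3]: 1, 1, 2, 2, 2, 2, 2, 2, 3, 3, 3
  R[4]: 1, 1, 2, 3, 3, 3, 3, 3, 4, 4, 4
  R[5]: 1, 1, 2, 3, 3, 3, 3, 3, 4, 4, 5
  R[6]: 1, 1, 2, 3, 4, 4, 4, 4, 5, 5, 6
  R[7]: 1, 1, 2, 3, 4, 5, 5, 5, 6, 6, 7
  R[8]: 1, 1, 2, 3, 4, 5, 6, 6, 7, 7, 8
  R[9]: 1, 1, 2, 3, 4, 5, 6, 6, 7, 8, 9
  R[10]: 1, 1, 2, 3, 4, 5, 6, 7, 8, 9, 10
  R[11]: 1, 2, 3, 4, 5, 6, 7, 8, 9, 10, 11

so w = (9, 3, 1, 4, 11, 5, 6, 7, 10, 8, 2).

Fulton essential set (6 of the 23 Rothe cells):

[(1, 8, 0), (2, 2, 0), (5, 8, 3), (5, 10, 4), (9, 8, 6), (10, 2, 1)]


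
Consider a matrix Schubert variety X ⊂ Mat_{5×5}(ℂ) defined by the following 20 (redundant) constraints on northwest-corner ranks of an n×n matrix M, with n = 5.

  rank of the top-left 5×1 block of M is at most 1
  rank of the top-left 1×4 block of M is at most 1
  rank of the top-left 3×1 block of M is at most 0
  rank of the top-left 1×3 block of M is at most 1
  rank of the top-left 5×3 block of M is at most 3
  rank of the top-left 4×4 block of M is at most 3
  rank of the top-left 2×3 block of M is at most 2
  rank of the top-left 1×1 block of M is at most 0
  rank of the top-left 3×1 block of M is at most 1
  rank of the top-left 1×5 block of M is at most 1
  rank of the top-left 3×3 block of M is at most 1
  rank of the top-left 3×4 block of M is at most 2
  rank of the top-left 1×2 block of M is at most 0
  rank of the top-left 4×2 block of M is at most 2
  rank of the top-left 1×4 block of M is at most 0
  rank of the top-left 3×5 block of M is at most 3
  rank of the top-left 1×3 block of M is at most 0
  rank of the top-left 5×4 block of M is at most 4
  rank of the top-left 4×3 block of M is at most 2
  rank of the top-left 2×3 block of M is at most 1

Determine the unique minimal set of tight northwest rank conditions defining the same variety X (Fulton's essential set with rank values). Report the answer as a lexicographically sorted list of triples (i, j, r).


Rank table r_w(5×5) implied by the 20 constraints:

  i=1: 0, 0, 0, 0, 1
  i=2: 0, 1, 1, 1, 2
  i=3: 0, 1, 1, 2, 3
  i=4: 1, 2, 2, 3, 4
  i=5: 1, 2, 3, 4, 5

giving w = (5, 2, 4, 1, 3) via Δ²R.

D(w) has 7 cells with 3 SE-corners; essential set:

[(1, 4, 0), (3, 1, 0), (3, 3, 1)]


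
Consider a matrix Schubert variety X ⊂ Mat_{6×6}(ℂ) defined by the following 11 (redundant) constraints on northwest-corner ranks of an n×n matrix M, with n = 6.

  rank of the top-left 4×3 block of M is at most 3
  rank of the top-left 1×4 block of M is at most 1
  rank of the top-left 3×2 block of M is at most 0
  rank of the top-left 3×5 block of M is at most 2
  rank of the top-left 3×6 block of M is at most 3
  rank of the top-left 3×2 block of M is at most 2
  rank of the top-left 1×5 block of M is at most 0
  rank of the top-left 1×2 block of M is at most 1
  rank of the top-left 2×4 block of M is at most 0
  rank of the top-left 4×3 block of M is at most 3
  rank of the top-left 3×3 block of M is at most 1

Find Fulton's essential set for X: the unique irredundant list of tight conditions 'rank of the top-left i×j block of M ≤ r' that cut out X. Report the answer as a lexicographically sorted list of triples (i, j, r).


Propagating the 11 rank bounds to every northwest block:

  i=1: 0 | 0 | 0 | 0 | 0 | 1
  i=2: 0 | 0 | 0 | 0 | 1 | 2
  i=3: 0 | 0 | 1 | 1 | 2 | 3
  i=4: 1 | 1 | 2 | 2 | 3 | 4
  i=5: 1 | 2 | 3 | 3 | 4 | 5
  i=6: 1 | 2 | 3 | 4 | 5 | 6

so w = (6, 5, 3, 1, 2, 4).

|D(w)|=11, |Ess(w)|=3:

[(1, 5, 0), (2, 4, 0), (3, 2, 0)]


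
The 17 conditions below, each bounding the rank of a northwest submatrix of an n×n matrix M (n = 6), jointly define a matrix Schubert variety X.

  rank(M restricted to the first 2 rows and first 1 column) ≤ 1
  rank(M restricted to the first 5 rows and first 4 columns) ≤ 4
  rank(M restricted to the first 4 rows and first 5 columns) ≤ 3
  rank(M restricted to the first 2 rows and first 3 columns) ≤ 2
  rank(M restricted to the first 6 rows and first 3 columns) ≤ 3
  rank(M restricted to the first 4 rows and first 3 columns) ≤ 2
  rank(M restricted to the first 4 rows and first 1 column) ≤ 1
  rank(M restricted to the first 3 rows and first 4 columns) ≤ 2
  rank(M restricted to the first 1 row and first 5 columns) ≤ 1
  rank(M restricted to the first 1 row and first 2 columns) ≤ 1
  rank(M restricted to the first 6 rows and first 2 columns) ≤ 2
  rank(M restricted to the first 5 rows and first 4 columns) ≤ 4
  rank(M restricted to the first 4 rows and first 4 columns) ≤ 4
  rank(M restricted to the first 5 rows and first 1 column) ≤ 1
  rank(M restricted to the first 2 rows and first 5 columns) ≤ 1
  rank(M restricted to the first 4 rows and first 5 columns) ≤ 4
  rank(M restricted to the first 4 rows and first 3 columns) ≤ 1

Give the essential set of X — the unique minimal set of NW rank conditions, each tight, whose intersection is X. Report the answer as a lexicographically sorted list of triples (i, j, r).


Propagating the 17 rank bounds to every northwest block:

  R[1]: 1, 1, 1, 1, 1, 1
  R[2]: 1, 1, 1, 1, 1, 2
  R[3]: 1, 1, 1, 2, 2, 3
  R[4]: 1, 1, 1, 2, 3, 4
  R[5]: 1, 2, 2, 3, 4, 5
  R[6]: 1, 2, 3, 4, 5, 6

reading off 1-entries of Δ²R: w = (1, 6, 4, 5, 2, 3).

ℓ(w)=8; the 2 essential cells (i,j,r):

[(2, 5, 1), (4, 3, 1)]


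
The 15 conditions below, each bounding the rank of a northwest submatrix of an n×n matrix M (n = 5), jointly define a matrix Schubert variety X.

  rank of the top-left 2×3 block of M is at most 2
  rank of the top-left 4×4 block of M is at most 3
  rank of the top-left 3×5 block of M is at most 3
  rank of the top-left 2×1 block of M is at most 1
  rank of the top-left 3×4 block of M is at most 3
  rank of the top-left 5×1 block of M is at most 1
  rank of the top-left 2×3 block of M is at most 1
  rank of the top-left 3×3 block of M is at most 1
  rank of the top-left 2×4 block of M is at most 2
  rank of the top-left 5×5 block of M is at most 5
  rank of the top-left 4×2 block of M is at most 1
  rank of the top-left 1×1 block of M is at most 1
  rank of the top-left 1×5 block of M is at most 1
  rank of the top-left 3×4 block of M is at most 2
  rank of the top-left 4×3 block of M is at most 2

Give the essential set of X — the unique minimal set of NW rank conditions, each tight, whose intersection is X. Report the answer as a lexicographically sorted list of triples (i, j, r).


Recovering R(i,j) via the rank-extension bound from the 15 conditions:

  i=1: 1 1 1 1 1
  i=2: 1 1 1 2 2
  i=3: 1 1 1 2 3
  i=4: 1 1 2 3 4
  i=5: 1 2 3 4 5

giving w = (1, 4, 5, 3, 2) via Δ²R.

2 SE-corners of the 5-cell Rothe diagram give Ess(w):

[(3, 3, 1), (4, 2, 1)]
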